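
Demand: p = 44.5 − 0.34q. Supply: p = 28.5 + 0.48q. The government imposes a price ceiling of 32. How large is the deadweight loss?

61.23

Competitive equilibrium: 44.5 − 0.34q = 28.5 + 0.48q → q* = 19.5122, p* = 37.8659.
At the ceiling p = 32, quantity supplied = (32 − 28.5)/0.48 = 7.2917.
Willingness to pay at q' = 7.2917: 44.5 − 0.34·7.2917 = 42.0208.
Δq = 19.5122 − 7.2917 = 12.2205; wedge = 42.0208 − 32 = 10.0208.
Deadweight loss = ½ × 12.2205 × 10.0208 = 61.23.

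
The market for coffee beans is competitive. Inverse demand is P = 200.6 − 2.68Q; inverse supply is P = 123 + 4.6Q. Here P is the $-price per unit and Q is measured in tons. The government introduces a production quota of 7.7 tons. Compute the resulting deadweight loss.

$31.88

Competitive equilibrium: 200.6 − 2.68Q = 123 + 4.6Q → Q* = 10.6593, P* = 172.033.
At Q = 7.7: demand price = 200.6 − 2.68·7.7 = 179.964; supply price = 123 + 4.6·7.7 = 158.42.
ΔQ = 10.6593 − 7.7 = 2.9593; wedge = 179.964 − 158.42 = 21.544.
Welfare loss = ½ × 2.9593 × 21.544 = $31.88.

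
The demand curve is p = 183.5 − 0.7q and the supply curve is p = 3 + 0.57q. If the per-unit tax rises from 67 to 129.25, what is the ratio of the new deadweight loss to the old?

Competitive equilibrium: 183.5 − 0.7q = 3 + 0.57q → q* = 142.126, p* = 84.0118.
For a per-unit tax t: Δq = t/1.27, so DWL = ½·t·(t/1.27) = t²/2.54.
At t = 67: DWL = 1767.323. At t = 129.25: DWL = 6576.993.
Ratio = (129.25/67)² = 3.721.

3.721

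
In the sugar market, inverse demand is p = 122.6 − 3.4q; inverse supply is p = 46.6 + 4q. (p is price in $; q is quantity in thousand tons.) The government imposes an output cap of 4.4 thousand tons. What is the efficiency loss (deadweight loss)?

$127.50 thousand

Competitive equilibrium: 122.6 − 3.4q = 46.6 + 4q → q* = 10.2703, p* = 87.6811.
At q = 4.4: demand price = 122.6 − 3.4·4.4 = 107.64; supply price = 46.6 + 4·4.4 = 64.2.
Δq = 10.2703 − 4.4 = 5.8703; wedge = 107.64 − 64.2 = 43.44.
Deadweight loss = ½ × 5.8703 × 43.44 = $127.50 thousand.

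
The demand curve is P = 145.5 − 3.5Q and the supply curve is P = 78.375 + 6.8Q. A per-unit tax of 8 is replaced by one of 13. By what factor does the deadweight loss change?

2.641

Competitive equilibrium: 145.5 − 3.5Q = 78.375 + 6.8Q → Q* = 6.517, P* = 122.6905.
For a per-unit tax t: ΔQ = t/10.3, so DWL = ½·t·(t/10.3) = t²/20.6.
At t = 8: DWL = 3.107. At t = 13: DWL = 8.204.
Ratio = (13/8)² = 2.641.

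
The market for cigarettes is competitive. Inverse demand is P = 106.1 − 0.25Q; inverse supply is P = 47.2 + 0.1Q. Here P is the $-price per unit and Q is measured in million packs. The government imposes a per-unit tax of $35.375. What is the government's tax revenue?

$2377.71 million

Competitive equilibrium: 106.1 − 0.25Q = 47.2 + 0.1Q → Q* = 168.2857, P* = 64.0286.
With the tax, the buyer price exceeds the seller price by 35.375: (106.1 − 0.25Q) − (47.2 + 0.1Q) = 35.375 → Q' = 67.2143.
Tax revenue = 35.375 × 67.2143 = $2377.71 million.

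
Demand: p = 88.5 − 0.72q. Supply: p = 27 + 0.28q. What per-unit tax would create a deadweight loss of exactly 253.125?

22.5

Competitive equilibrium: 88.5 − 0.72q = 27 + 0.28q → q* = 61.5, p* = 44.22.
A tax t gives Δq = t/1 and wedge t, so DWL = t²/2.
t²/2 = 253.125 → t² = 506.25 → t = 22.5.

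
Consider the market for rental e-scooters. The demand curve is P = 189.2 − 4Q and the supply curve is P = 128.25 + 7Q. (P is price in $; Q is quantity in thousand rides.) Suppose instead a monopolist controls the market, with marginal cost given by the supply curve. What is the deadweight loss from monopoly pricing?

$12.01 thousand

Competitive equilibrium: 189.2 − 4Q = 128.25 + 7Q → Q* = 5.5409, P* = 167.0364.
Marginal revenue: MR = 189.2 − 8Q. Set MR = MC: 189.2 − 8Q = 128.25 + 7Q → Q_m = 4.0633.
Price P_m = 189.2 − 4·4.0633 = 172.9468; MC(Q_m) = 128.25 + 7·4.0633 = 156.6931.
Competitive Q* = 5.5409, so ΔQ = 1.4776; wedge = 172.9468 − 156.6931 = 16.2537.
Welfare loss = ½ × 1.4776 × 16.2537 = $12.01 thousand.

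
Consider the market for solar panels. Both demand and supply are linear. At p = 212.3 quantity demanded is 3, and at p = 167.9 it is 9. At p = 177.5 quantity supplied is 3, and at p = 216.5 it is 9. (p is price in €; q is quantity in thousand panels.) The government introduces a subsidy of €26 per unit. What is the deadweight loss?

Demand slope = (167.9 − 212.3)/(9 − 3) = −7.4, so p = 234.5 − 7.4q.
Supply slope = (216.5 − 177.5)/(9 − 3) = 6.5, so p = 158 + 6.5q.
Competitive equilibrium: 234.5 − 7.4q = 158 + 6.5q → q* = 5.5036, p* = 193.7734.
The subsidy lowers effective supply by 26: p = 132 + 6.5q.
New quantity: 234.5 − 7.4q = 132 + 6.5q → q' = 7.3741.
Overproduction Δq = 7.3741 − 5.5036 = 1.8705; wedge = subsidy = 26.
Welfare loss = ½ × 1.8705 × 26 = €24.32 thousand.

€24.32 thousand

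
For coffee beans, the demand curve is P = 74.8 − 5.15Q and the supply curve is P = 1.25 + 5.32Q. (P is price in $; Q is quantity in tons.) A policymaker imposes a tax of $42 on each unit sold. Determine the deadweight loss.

$84.24

Competitive equilibrium: 74.8 − 5.15Q = 1.25 + 5.32Q → Q* = 7.0248, P* = 38.6221.
With the tax, the buyer price exceeds the seller price by 42: (74.8 − 5.15Q) − (1.25 + 5.32Q) = 42 → Q' = 3.0134.
ΔQ = 7.0248 − 3.0134 = 4.0114; the wedge equals the tax, 42.
Deadweight loss = ½ × 4.0114 × 42 = $84.24.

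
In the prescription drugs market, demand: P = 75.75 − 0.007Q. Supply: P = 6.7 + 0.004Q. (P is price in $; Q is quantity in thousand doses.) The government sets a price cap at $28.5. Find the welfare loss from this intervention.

$3764.09 thousand

Competitive equilibrium: 75.75 − 0.007Q = 6.7 + 0.004Q → Q* = 6277.2727, P* = 31.8091.
At the ceiling P = 28.5, quantity supplied = (28.5 − 6.7)/0.004 = 5450.
Willingness to pay at Q' = 5450: 75.75 − 0.007·5450 = 37.6.
ΔQ = 6277.2727 − 5450 = 827.2727; wedge = 37.6 − 28.5 = 9.1.
Welfare loss = ½ × 827.2727 × 9.1 = $3764.09 thousand.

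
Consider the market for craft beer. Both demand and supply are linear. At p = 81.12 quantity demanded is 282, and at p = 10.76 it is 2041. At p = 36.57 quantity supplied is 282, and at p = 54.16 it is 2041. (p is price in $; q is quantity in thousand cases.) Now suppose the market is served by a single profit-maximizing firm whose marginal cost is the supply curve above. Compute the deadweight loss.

Demand slope = (10.76 − 81.12)/(2041 − 282) = −0.04, so p = 92.4 − 0.04q.
Supply slope = (54.16 − 36.57)/(2041 − 282) = 0.01, so p = 33.75 + 0.01q.
Competitive equilibrium: 92.4 − 0.04q = 33.75 + 0.01q → q* = 1173, p* = 45.48.
Marginal revenue: MR = 92.4 − 0.08q. Set MR = MC: 92.4 − 0.08q = 33.75 + 0.01q → q_m = 651.66667.
Price p_m = 92.4 − 0.04·651.66667 = 66.33333; MC(q_m) = 33.75 + 0.01·651.66667 = 40.26667.
Competitive q* = 1173, so Δq = 521.33333; wedge = 66.33333 − 40.26667 = 26.06666.
Welfare loss = ½ × 521.33333 × 26.06666 = $6794.71 thousand.

$6794.71 thousand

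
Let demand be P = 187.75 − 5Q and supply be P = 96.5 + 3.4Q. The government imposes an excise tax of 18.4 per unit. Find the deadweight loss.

20.15

Competitive equilibrium: 187.75 − 5Q = 96.5 + 3.4Q → Q* = 10.8631, P* = 133.4345.
With the tax, the buyer price exceeds the seller price by 18.4: (187.75 − 5Q) − (96.5 + 3.4Q) = 18.4 → Q' = 8.6726.
ΔQ = 10.8631 − 8.6726 = 2.1905; the wedge equals the tax, 18.4.
DWL = ½ × 2.1905 × 18.4 = 20.15.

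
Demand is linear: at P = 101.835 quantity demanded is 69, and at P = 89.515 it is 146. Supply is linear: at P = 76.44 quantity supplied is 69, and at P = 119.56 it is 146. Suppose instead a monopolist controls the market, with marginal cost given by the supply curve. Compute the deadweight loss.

Demand slope = (89.515 − 101.835)/(146 − 69) = −0.16, so P = 112.875 − 0.16Q.
Supply slope = (119.56 − 76.44)/(146 − 69) = 0.56, so P = 37.8 + 0.56Q.
Competitive equilibrium: 112.875 − 0.16Q = 37.8 + 0.56Q → Q* = 104.2708, P* = 96.1917.
Marginal revenue: MR = 112.875 − 0.32Q. Set MR = MC: 112.875 − 0.32Q = 37.8 + 0.56Q → Q_m = 85.3125.
Price P_m = 112.875 − 0.16·85.3125 = 99.225; MC(Q_m) = 37.8 + 0.56·85.3125 = 85.575.
Competitive Q* = 104.2708, so ΔQ = 18.9583; wedge = 99.225 − 85.575 = 13.65.
Welfare loss = ½ × 18.9583 × 13.65 = 129.39.

129.39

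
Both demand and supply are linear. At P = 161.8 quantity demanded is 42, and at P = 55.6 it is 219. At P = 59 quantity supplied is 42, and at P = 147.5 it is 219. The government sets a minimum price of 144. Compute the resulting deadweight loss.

Demand slope = (55.6 − 161.8)/(219 − 42) = −0.6, so P = 187 − 0.6Q.
Supply slope = (147.5 − 59)/(219 − 42) = 0.5, so P = 38 + 0.5Q.
Competitive equilibrium: 187 − 0.6Q = 38 + 0.5Q → Q* = 135.4545, P* = 105.7273.
At the floor P = 144, quantity demanded = (187 − 144)/0.6 = 71.6667.
Sellers' marginal cost at Q' = 71.6667: 38 + 0.5·71.6667 = 73.8334.
ΔQ = 135.4545 − 71.6667 = 63.7878; wedge = 144 − 73.8334 = 70.1666.
Welfare loss = ½ × 63.7878 × 70.1666 = 2237.89.

2237.89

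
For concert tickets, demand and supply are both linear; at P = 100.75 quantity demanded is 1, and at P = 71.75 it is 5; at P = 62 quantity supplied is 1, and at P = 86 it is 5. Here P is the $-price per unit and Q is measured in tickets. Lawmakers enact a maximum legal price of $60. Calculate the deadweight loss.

$70.32

Demand slope = (71.75 − 100.75)/(5 − 1) = −7.25, so P = 108 − 7.25Q.
Supply slope = (86 − 62)/(5 − 1) = 6, so P = 56 + 6Q.
Competitive equilibrium: 108 − 7.25Q = 56 + 6Q → Q* = 3.92453, P* = 79.54717.
At the ceiling P = 60, quantity supplied = (60 − 56)/6 = 0.66667.
Willingness to pay at Q' = 0.66667: 108 − 7.25·0.66667 = 103.16664.
ΔQ = 3.92453 − 0.66667 = 3.25786; wedge = 103.16664 − 60 = 43.16664.
Welfare loss = ½ × 3.25786 × 43.16664 = $70.32.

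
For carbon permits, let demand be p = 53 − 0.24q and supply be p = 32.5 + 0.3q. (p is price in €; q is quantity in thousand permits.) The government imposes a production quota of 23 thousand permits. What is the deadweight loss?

€60.45 thousand

Competitive equilibrium: 53 − 0.24q = 32.5 + 0.3q → q* = 37.963, p* = 43.8889.
At q = 23: demand price = 53 − 0.24·23 = 47.48; supply price = 32.5 + 0.3·23 = 39.4.
Δq = 37.963 − 23 = 14.963; wedge = 47.48 − 39.4 = 8.08.
Deadweight loss = ½ × 14.963 × 8.08 = €60.45 thousand.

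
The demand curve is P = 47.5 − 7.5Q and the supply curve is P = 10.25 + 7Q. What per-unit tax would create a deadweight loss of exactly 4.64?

11.6

Competitive equilibrium: 47.5 − 7.5Q = 10.25 + 7Q → Q* = 2.569, P* = 28.2328.
A tax t gives ΔQ = t/14.5 and wedge t, so DWL = t²/29.
t²/29 = 4.64 → t² = 134.56 → t = 11.6.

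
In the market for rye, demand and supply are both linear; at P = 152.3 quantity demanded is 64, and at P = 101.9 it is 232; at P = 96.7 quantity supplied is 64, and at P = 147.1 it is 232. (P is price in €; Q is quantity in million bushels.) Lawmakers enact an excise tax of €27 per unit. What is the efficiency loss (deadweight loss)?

Demand slope = (101.9 − 152.3)/(232 − 64) = −0.3, so P = 171.5 − 0.3Q.
Supply slope = (147.1 − 96.7)/(232 − 64) = 0.3, so P = 77.5 + 0.3Q.
Competitive equilibrium: 171.5 − 0.3Q = 77.5 + 0.3Q → Q* = 156.6667, P* = 124.5.
With the tax, the buyer price exceeds the seller price by 27: (171.5 − 0.3Q) − (77.5 + 0.3Q) = 27 → Q' = 111.6667.
ΔQ = 156.6667 − 111.6667 = 45; the wedge equals the tax, 27.
DWL = ½ × 45 × 27 = €607.50 million.

€607.50 million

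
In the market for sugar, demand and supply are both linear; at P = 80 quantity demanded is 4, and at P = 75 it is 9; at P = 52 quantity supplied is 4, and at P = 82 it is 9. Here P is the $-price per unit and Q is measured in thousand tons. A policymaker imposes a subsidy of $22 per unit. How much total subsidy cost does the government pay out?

Demand slope = (75 − 80)/(9 − 4) = −1, so P = 84 − Q.
Supply slope = (82 − 52)/(9 − 4) = 6, so P = 28 + 6Q.
Competitive equilibrium: 84 − Q = 28 + 6Q → Q* = 8, P* = 76.
The subsidy lowers effective supply by 22: P = 6 + 6Q.
New quantity: 84 − Q = 6 + 6Q → Q' = 11.1429.
Total subsidy cost = 22 × 11.1429 = $245.14 thousand.

$245.14 thousand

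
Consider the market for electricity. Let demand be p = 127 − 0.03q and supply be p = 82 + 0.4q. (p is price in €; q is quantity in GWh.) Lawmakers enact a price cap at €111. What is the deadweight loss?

€222.24

Competitive equilibrium: 127 − 0.03q = 82 + 0.4q → q* = 104.65116, p* = 123.86047.
At the ceiling p = 111, quantity supplied = (111 − 82)/0.4 = 72.5.
Willingness to pay at q' = 72.5: 127 − 0.03·72.5 = 124.825.
Δq = 104.65116 − 72.5 = 32.15116; wedge = 124.825 − 111 = 13.825.
Welfare loss = ½ × 32.15116 × 13.825 = €222.24.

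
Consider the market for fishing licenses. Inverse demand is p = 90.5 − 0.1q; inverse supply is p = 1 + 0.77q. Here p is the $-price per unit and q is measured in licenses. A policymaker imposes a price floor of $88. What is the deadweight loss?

Competitive equilibrium: 90.5 − 0.1q = 1 + 0.77q → q* = 102.8736, p* = 80.2126.
At the floor p = 88, quantity demanded = (90.5 − 88)/0.1 = 25.
Sellers' marginal cost at q' = 25: 1 + 0.77·25 = 20.25.
Δq = 102.8736 − 25 = 77.8736; wedge = 88 − 20.25 = 67.75.
Welfare loss = ½ × 77.8736 × 67.75 = $2637.97.

$2637.97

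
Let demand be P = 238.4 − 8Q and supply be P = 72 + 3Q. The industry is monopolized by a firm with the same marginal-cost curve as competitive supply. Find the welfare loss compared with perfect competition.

Competitive equilibrium: 238.4 − 8Q = 72 + 3Q → Q* = 15.1273, P* = 117.3818.
Marginal revenue: MR = 238.4 − 16Q. Set MR = MC: 238.4 − 16Q = 72 + 3Q → Q_m = 8.7579.
Price P_m = 238.4 − 8·8.7579 = 168.3368; MC(Q_m) = 72 + 3·8.7579 = 98.2737.
Competitive Q* = 15.1273, so ΔQ = 6.3694; wedge = 168.3368 − 98.2737 = 70.0631.
The triangle = ½ × 6.3694 × 70.0631 = 223.13.

223.13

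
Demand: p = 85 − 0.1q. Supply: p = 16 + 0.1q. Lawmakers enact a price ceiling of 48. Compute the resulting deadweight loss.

Competitive equilibrium: 85 − 0.1q = 16 + 0.1q → q* = 345, p* = 50.5.
At the ceiling p = 48, quantity supplied = (48 − 16)/0.1 = 320.
Willingness to pay at q' = 320: 85 − 0.1·320 = 53.
Δq = 345 − 320 = 25; wedge = 53 − 48 = 5.
DWL = ½ × 25 × 5 = 62.50.

62.50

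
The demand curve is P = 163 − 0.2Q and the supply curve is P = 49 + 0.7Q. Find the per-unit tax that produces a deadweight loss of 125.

Competitive equilibrium: 163 − 0.2Q = 49 + 0.7Q → Q* = 126.6667, P* = 137.6667.
A tax t gives ΔQ = t/0.9 and wedge t, so DWL = t²/1.8.
t²/1.8 = 125 → t² = 225 → t = 15.

15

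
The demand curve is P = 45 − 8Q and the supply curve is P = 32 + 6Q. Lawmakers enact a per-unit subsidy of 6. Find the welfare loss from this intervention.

1.29

Competitive equilibrium: 45 − 8Q = 32 + 6Q → Q* = 0.9286, P* = 37.5714.
The subsidy lowers effective supply by 6: P = 26 + 6Q.
New quantity: 45 − 8Q = 26 + 6Q → Q' = 1.3571.
Overproduction ΔQ = 1.3571 − 0.9286 = 0.4285; wedge = subsidy = 6.
Welfare loss = ½ × 0.4285 × 6 = 1.29.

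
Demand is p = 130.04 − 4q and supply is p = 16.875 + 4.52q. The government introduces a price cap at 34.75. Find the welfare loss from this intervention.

Competitive equilibrium: 130.04 − 4q = 16.875 + 4.52q → q* = 13.2823, p* = 76.9109.
At the ceiling p = 34.75, quantity supplied = (34.75 − 16.875)/4.52 = 3.9546.
Willingness to pay at q' = 3.9546: 130.04 − 4·3.9546 = 114.2216.
Δq = 13.2823 − 3.9546 = 9.3277; wedge = 114.2216 − 34.75 = 79.4716.
The triangle = ½ × 9.3277 × 79.4716 = 370.64.

370.64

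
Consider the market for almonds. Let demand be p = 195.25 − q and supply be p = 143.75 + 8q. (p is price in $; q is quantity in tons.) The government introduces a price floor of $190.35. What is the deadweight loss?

$3.04

Competitive equilibrium: 195.25 − q = 143.75 + 8q → q* = 5.7222, p* = 189.5278.
At the floor p = 190.35, quantity demanded = (195.25 − 190.35)/1 = 4.9.
Sellers' marginal cost at q' = 4.9: 143.75 + 8·4.9 = 182.95.
Δq = 5.7222 − 4.9 = 0.8222; wedge = 190.35 − 182.95 = 7.4.
The triangle = ½ × 0.8222 × 7.4 = $3.04.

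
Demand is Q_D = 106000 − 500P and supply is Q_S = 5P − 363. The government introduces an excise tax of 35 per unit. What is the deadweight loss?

In inverse form: demand P = 212 − 0.002Q, supply P = 72.6 + 0.2Q.
Competitive equilibrium: 212 − 0.002Q = 72.6 + 0.2Q → Q* = 690.099, P* = 210.6198.
With the tax, the buyer price exceeds the seller price by 35: (212 − 0.002Q) − (72.6 + 0.2Q) = 35 → Q' = 516.8317.
ΔQ = 690.099 − 516.8317 = 173.2673; the wedge equals the tax, 35.
DWL = ½ × 173.2673 × 35 = 3032.18.

3032.18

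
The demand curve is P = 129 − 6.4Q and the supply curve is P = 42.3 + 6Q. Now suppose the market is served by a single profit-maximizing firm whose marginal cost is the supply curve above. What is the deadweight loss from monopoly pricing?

Competitive equilibrium: 129 − 6.4Q = 42.3 + 6Q → Q* = 6.9919, P* = 84.2516.
Marginal revenue: MR = 129 − 12.8Q. Set MR = MC: 129 − 12.8Q = 42.3 + 6Q → Q_m = 4.6117.
Price P_m = 129 − 6.4·4.6117 = 99.4851; MC(Q_m) = 42.3 + 6·4.6117 = 69.9702.
Competitive Q* = 6.9919, so ΔQ = 2.3802; wedge = 99.4851 − 69.9702 = 29.5149.
The triangle = ½ × 2.3802 × 29.5149 = 35.13.

35.13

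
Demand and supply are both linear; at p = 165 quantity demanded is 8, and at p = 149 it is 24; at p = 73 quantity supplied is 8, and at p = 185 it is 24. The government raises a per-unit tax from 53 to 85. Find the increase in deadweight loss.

Demand slope = (149 − 165)/(24 − 8) = −1, so p = 173 − q.
Supply slope = (185 − 73)/(24 − 8) = 7, so p = 17 + 7q.
Competitive equilibrium: 173 − q = 17 + 7q → q* = 19.5, p* = 153.5.
For a per-unit tax t: Δq = t/8, so DWL = ½·t·(t/8) = t²/16.
At t = 53: DWL = 175.563. At t = 85: DWL = 451.563.
Increase = 451.563 − 175.563 = 276.

276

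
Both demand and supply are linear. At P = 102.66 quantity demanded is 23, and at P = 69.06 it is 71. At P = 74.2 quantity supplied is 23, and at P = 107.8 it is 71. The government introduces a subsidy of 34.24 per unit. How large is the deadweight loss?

Demand slope = (69.06 − 102.66)/(71 − 23) = −0.7, so P = 118.76 − 0.7Q.
Supply slope = (107.8 − 74.2)/(71 − 23) = 0.7, so P = 58.1 + 0.7Q.
Competitive equilibrium: 118.76 − 0.7Q = 58.1 + 0.7Q → Q* = 43.3286, P* = 88.43.
The subsidy lowers effective supply by 34.24: P = 23.86 + 0.7Q.
New quantity: 118.76 − 0.7Q = 23.86 + 0.7Q → Q' = 67.7857.
Overproduction ΔQ = 67.7857 − 43.3286 = 24.4571; wedge = subsidy = 34.24.
DWL = ½ × 24.4571 × 34.24 = 418.71.

418.71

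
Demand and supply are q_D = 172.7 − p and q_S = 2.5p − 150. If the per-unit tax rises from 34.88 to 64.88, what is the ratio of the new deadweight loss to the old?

In inverse form: demand p = 172.7 − q, supply p = 60 + 0.4q.
Competitive equilibrium: 172.7 − q = 60 + 0.4q → q* = 80.5, p* = 92.2.
For a per-unit tax t: Δq = t/1.4, so DWL = ½·t·(t/1.4) = t²/2.8.
At t = 34.88: DWL = 434.505. At t = 64.88: DWL = 1503.362.
Ratio = (64.88/34.88)² = 3.460.

3.460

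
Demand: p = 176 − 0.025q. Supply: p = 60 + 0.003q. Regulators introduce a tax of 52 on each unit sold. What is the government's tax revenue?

118857.14

Competitive equilibrium: 176 − 0.025q = 60 + 0.003q → q* = 4142.8571, p* = 72.4286.
With the tax, the buyer price exceeds the seller price by 52: (176 − 0.025q) − (60 + 0.003q) = 52 → q' = 2285.7143.
Tax revenue = 52 × 2285.7143 = 118857.14.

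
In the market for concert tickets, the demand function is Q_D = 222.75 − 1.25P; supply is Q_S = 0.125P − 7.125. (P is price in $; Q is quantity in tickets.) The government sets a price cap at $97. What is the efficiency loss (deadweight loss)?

In inverse form: demand P = 178.2 − 0.8Q, supply P = 57 + 8Q.
Competitive equilibrium: 178.2 − 0.8Q = 57 + 8Q → Q* = 13.7727, P* = 167.1818.
At the ceiling P = 97, quantity supplied = (97 − 57)/8 = 5.
Willingness to pay at Q' = 5: 178.2 − 0.8·5 = 174.2.
ΔQ = 13.7727 − 5 = 8.7727; wedge = 174.2 − 97 = 77.2.
Welfare loss = ½ × 8.7727 × 77.2 = $338.63.

$338.63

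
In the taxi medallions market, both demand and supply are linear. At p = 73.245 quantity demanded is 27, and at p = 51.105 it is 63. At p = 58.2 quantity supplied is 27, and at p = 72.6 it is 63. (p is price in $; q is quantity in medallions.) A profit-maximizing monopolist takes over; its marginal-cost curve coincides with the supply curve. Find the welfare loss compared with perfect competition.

Demand slope = (51.105 − 73.245)/(63 − 27) = −0.615, so p = 89.85 − 0.615q.
Supply slope = (72.6 − 58.2)/(63 − 27) = 0.4, so p = 47.4 + 0.4q.
Competitive equilibrium: 89.85 − 0.615q = 47.4 + 0.4q → q* = 41.8227, p* = 64.1291.
Marginal revenue: MR = 89.85 − 1.23q. Set MR = MC: 89.85 − 1.23q = 47.4 + 0.4q → q_m = 26.0429.
Price p_m = 89.85 − 0.615·26.0429 = 73.8336; MC(q_m) = 47.4 + 0.4·26.0429 = 57.8172.
Competitive q* = 41.8227, so Δq = 15.7798; wedge = 73.8336 − 57.8172 = 16.0164.
Welfare loss = ½ × 15.7798 × 16.0164 = $126.37.

$126.37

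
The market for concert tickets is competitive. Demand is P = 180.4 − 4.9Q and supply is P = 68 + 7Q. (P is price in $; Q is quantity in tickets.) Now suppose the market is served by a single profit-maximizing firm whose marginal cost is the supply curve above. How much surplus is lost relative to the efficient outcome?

$45.16

Competitive equilibrium: 180.4 − 4.9Q = 68 + 7Q → Q* = 9.4454, P* = 134.1176.
Marginal revenue: MR = 180.4 − 9.8Q. Set MR = MC: 180.4 − 9.8Q = 68 + 7Q → Q_m = 6.6905.
Price P_m = 180.4 − 4.9·6.6905 = 147.6166; MC(Q_m) = 68 + 7·6.6905 = 114.8335.
Competitive Q* = 9.4454, so ΔQ = 2.7549; wedge = 147.6166 − 114.8335 = 32.7831.
DWL = ½ × 2.7549 × 32.7831 = $45.16.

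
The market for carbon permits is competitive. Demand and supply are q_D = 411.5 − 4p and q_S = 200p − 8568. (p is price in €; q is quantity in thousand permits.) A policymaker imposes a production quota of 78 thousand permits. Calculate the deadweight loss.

In inverse form: demand p = 102.875 − 0.25q, supply p = 42.84 + 0.005q.
Competitive equilibrium: 102.875 − 0.25q = 42.84 + 0.005q → q* = 235.4314, p* = 44.0172.
At q = 78: demand price = 102.875 − 0.25·78 = 83.375; supply price = 42.84 + 0.005·78 = 43.23.
Δq = 235.4314 − 78 = 157.4314; wedge = 83.375 − 43.23 = 40.145.
Deadweight loss = ½ × 157.4314 × 40.145 = €3160.04 thousand.

€3160.04 thousand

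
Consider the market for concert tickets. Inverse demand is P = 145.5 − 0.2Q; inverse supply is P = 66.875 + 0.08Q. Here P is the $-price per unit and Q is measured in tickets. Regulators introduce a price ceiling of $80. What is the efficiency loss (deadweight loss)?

$1907.99

Competitive equilibrium: 145.5 − 0.2Q = 66.875 + 0.08Q → Q* = 280.8036, P* = 89.3393.
At the ceiling P = 80, quantity supplied = (80 − 66.875)/0.08 = 164.0625.
Willingness to pay at Q' = 164.0625: 145.5 − 0.2·164.0625 = 112.6875.
ΔQ = 280.8036 − 164.0625 = 116.7411; wedge = 112.6875 − 80 = 32.6875.
Deadweight loss = ½ × 116.7411 × 32.6875 = $1907.99.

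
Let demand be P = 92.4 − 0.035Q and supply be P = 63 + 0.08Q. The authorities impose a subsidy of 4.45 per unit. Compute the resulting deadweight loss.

Competitive equilibrium: 92.4 − 0.035Q = 63 + 0.08Q → Q* = 255.6522, P* = 83.4522.
The subsidy lowers effective supply by 4.45: P = 58.55 + 0.08Q.
New quantity: 92.4 − 0.035Q = 58.55 + 0.08Q → Q' = 294.3478.
Overproduction ΔQ = 294.3478 − 255.6522 = 38.6956; wedge = subsidy = 4.45.
Deadweight loss = ½ × 38.6956 × 4.45 = 86.10.

86.10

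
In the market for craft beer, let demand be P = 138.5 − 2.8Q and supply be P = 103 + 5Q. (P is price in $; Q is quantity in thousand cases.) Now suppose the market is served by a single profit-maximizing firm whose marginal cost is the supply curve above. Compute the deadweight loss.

Competitive equilibrium: 138.5 − 2.8Q = 103 + 5Q → Q* = 4.5513, P* = 125.7564.
Marginal revenue: MR = 138.5 − 5.6Q. Set MR = MC: 138.5 − 5.6Q = 103 + 5Q → Q_m = 3.3491.
Price P_m = 138.5 − 2.8·3.3491 = 129.1225; MC(Q_m) = 103 + 5·3.3491 = 119.7455.
Competitive Q* = 4.5513, so ΔQ = 1.2022; wedge = 129.1225 − 119.7455 = 9.377.
Deadweight loss = ½ × 1.2022 × 9.377 = $5.64 thousand.

$5.64 thousand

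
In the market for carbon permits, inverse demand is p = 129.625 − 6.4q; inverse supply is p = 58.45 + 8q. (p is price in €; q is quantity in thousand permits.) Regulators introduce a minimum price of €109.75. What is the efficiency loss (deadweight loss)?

Competitive equilibrium: 129.625 − 6.4q = 58.45 + 8q → q* = 4.9427, p* = 97.9917.
At the floor p = 109.75, quantity demanded = (129.625 − 109.75)/6.4 = 3.1055.
Sellers' marginal cost at q' = 3.1055: 58.45 + 8·3.1055 = 83.294.
Δq = 4.9427 − 3.1055 = 1.8372; wedge = 109.75 − 83.294 = 26.456.
Welfare loss = ½ × 1.8372 × 26.456 = €24.30 thousand.

€24.30 thousand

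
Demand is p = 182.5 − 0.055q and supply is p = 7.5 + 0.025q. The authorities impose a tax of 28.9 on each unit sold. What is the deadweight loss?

5220.06

Competitive equilibrium: 182.5 − 0.055q = 7.5 + 0.025q → q* = 2187.5, p* = 62.1875.
With the tax, the buyer price exceeds the seller price by 28.9: (182.5 − 0.055q) − (7.5 + 0.025q) = 28.9 → q' = 1826.25.
Δq = 2187.5 − 1826.25 = 361.25; the wedge equals the tax, 28.9.
Deadweight loss = ½ × 361.25 × 28.9 = 5220.06.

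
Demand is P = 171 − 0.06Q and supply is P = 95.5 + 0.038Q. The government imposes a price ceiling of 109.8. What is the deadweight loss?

7610.13

Competitive equilibrium: 171 − 0.06Q = 95.5 + 0.038Q → Q* = 770.40816, P* = 124.77551.
At the ceiling P = 109.8, quantity supplied = (109.8 − 95.5)/0.038 = 376.31579.
Willingness to pay at Q' = 376.31579: 171 − 0.06·376.31579 = 148.42105.
ΔQ = 770.40816 − 376.31579 = 394.09237; wedge = 148.42105 − 109.8 = 38.62105.
Welfare loss = ½ × 394.09237 × 38.62105 = 7610.13.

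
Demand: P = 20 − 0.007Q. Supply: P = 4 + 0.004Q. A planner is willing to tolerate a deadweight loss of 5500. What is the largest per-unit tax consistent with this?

11

Competitive equilibrium: 20 − 0.007Q = 4 + 0.004Q → Q* = 1454.5455, P* = 9.8182.
A tax t gives ΔQ = t/0.011 and wedge t, so DWL = t²/0.022.
t²/0.022 = 5500 → t² = 121 → t = 11.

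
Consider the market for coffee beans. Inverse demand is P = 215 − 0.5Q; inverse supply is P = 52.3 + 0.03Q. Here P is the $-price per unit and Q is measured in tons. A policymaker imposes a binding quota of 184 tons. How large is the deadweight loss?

Competitive equilibrium: 215 − 0.5Q = 52.3 + 0.03Q → Q* = 306.98113, P* = 61.50943.
At Q = 184: demand price = 215 − 0.5·184 = 123; supply price = 52.3 + 0.03·184 = 57.82.
ΔQ = 306.98113 − 184 = 122.98113; wedge = 123 − 57.82 = 65.18.
DWL = ½ × 122.98113 × 65.18 = $4007.96.

$4007.96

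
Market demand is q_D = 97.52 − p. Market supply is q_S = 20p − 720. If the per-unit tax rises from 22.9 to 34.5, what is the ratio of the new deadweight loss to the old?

In inverse form: demand p = 97.52 − q, supply p = 36 + 0.05q.
Competitive equilibrium: 97.52 − q = 36 + 0.05q → q* = 58.5905, p* = 38.9295.
For a per-unit tax t: Δq = t/1.05, so DWL = ½·t·(t/1.05) = t²/2.1.
At t = 22.9: DWL = 249.719. At t = 34.5: DWL = 566.786.
Ratio = (34.5/22.9)² = 2.270.

2.270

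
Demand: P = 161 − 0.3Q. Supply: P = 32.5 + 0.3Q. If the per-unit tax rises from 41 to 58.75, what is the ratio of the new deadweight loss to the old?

2.053

Competitive equilibrium: 161 − 0.3Q = 32.5 + 0.3Q → Q* = 214.1667, P* = 96.75.
For a per-unit tax t: ΔQ = t/0.6, so DWL = ½·t·(t/0.6) = t²/1.2.
At t = 41: DWL = 1400.833. At t = 58.75: DWL = 2876.302.
Ratio = (58.75/41)² = 2.053.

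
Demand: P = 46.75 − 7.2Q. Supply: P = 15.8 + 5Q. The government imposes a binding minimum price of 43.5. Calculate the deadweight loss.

Competitive equilibrium: 46.75 − 7.2Q = 15.8 + 5Q → Q* = 2.5369, P* = 28.4844.
At the floor P = 43.5, quantity demanded = (46.75 − 43.5)/7.2 = 0.4514.
Sellers' marginal cost at Q' = 0.4514: 15.8 + 5·0.4514 = 18.057.
ΔQ = 2.5369 − 0.4514 = 2.0855; wedge = 43.5 − 18.057 = 25.443.
The triangle = ½ × 2.0855 × 25.443 = 26.53.

26.53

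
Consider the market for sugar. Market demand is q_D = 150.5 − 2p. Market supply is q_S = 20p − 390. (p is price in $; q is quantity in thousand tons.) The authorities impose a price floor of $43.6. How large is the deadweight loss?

$398.43 thousand

In inverse form: demand p = 75.25 − 0.5q, supply p = 19.5 + 0.05q.
Competitive equilibrium: 75.25 − 0.5q = 19.5 + 0.05q → q* = 101.3636, p* = 24.5682.
At the floor p = 43.6, quantity demanded = (75.25 − 43.6)/0.5 = 63.3.
Sellers' marginal cost at q' = 63.3: 19.5 + 0.05·63.3 = 22.665.
Δq = 101.3636 − 63.3 = 38.0636; wedge = 43.6 − 22.665 = 20.935.
The triangle = ½ × 38.0636 × 20.935 = $398.43 thousand.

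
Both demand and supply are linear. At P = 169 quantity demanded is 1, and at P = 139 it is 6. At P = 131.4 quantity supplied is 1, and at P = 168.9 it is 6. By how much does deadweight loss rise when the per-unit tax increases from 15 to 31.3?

Demand slope = (139 − 169)/(6 − 1) = −6, so P = 175 − 6Q.
Supply slope = (168.9 − 131.4)/(6 − 1) = 7.5, so P = 123.9 + 7.5Q.
Competitive equilibrium: 175 − 6Q = 123.9 + 7.5Q → Q* = 3.7852, P* = 152.2889.
For a per-unit tax t: ΔQ = t/13.5, so DWL = ½·t·(t/13.5) = t²/27.
At t = 15: DWL = 8.333. At t = 31.3: DWL = 36.285.
Increase = 36.285 − 8.333 = 27.95.

27.95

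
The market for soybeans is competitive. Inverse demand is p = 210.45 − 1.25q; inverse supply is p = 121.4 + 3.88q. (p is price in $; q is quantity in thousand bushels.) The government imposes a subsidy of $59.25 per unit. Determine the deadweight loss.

$342.16 thousand

Competitive equilibrium: 210.45 − 1.25q = 121.4 + 3.88q → q* = 17.3587, p* = 188.7517.
The subsidy lowers effective supply by 59.25: p = 62.15 + 3.88q.
New quantity: 210.45 − 1.25q = 62.15 + 3.88q → q' = 28.9084.
Overproduction Δq = 28.9084 − 17.3587 = 11.5497; wedge = subsidy = 59.25.
The triangle = ½ × 11.5497 × 59.25 = $342.16 thousand.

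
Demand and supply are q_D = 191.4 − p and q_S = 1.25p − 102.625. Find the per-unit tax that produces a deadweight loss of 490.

42

In inverse form: demand p = 191.4 − q, supply p = 82.1 + 0.8q.
Competitive equilibrium: 191.4 − q = 82.1 + 0.8q → q* = 60.7222, p* = 130.6778.
A tax t gives Δq = t/1.8 and wedge t, so DWL = t²/3.6.
t²/3.6 = 490 → t² = 1764 → t = 42.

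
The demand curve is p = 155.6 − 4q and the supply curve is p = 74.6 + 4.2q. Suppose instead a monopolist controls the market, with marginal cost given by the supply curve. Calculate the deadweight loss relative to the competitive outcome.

Competitive equilibrium: 155.6 − 4q = 74.6 + 4.2q → q* = 9.878, p* = 116.0878.
Marginal revenue: MR = 155.6 − 8q. Set MR = MC: 155.6 − 8q = 74.6 + 4.2q → q_m = 6.6393.
Price p_m = 155.6 − 4·6.6393 = 129.0428; MC(q_m) = 74.6 + 4.2·6.6393 = 102.4851.
Competitive q* = 9.878, so Δq = 3.2387; wedge = 129.0428 − 102.4851 = 26.5577.
DWL = ½ × 3.2387 × 26.5577 = 43.01.

43.01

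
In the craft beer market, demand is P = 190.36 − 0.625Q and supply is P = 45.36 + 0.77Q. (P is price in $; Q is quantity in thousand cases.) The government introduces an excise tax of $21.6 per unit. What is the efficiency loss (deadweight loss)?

Competitive equilibrium: 190.36 − 0.625Q = 45.36 + 0.77Q → Q* = 103.9427, P* = 125.3958.
With the tax, the buyer price exceeds the seller price by 21.6: (190.36 − 0.625Q) − (45.36 + 0.77Q) = 21.6 → Q' = 88.4588.
ΔQ = 103.9427 − 88.4588 = 15.4839; the wedge equals the tax, 21.6.
Welfare loss = ½ × 15.4839 × 21.6 = $167.23 thousand.

$167.23 thousand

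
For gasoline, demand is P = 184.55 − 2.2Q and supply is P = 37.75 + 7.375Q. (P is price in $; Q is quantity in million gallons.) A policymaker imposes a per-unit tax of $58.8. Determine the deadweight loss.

$180.55 million

Competitive equilibrium: 184.55 − 2.2Q = 37.75 + 7.375Q → Q* = 15.3316, P* = 150.8205.
With the tax, the buyer price exceeds the seller price by 58.8: (184.55 − 2.2Q) − (37.75 + 7.375Q) = 58.8 → Q' = 9.1906.
ΔQ = 15.3316 − 9.1906 = 6.141; the wedge equals the tax, 58.8.
Deadweight loss = ½ × 6.141 × 58.8 = $180.55 million.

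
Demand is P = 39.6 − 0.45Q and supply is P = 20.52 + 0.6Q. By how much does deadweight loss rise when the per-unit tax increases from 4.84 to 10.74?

Competitive equilibrium: 39.6 − 0.45Q = 20.52 + 0.6Q → Q* = 18.1714, P* = 31.4229.
For a per-unit tax t: ΔQ = t/1.05, so DWL = ½·t·(t/1.05) = t²/2.1.
At t = 4.84: DWL = 11.155. At t = 10.74: DWL = 54.927.
Increase = 54.927 − 11.155 = 43.77.

43.77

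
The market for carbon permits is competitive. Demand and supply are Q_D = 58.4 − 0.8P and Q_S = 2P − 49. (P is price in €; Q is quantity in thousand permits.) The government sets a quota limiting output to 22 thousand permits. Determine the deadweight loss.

In inverse form: demand P = 73 − 1.25Q, supply P = 24.5 + 0.5Q.
Competitive equilibrium: 73 − 1.25Q = 24.5 + 0.5Q → Q* = 27.7143, P* = 38.3571.
At Q = 22: demand price = 73 − 1.25·22 = 45.5; supply price = 24.5 + 0.5·22 = 35.5.
ΔQ = 27.7143 − 22 = 5.7143; wedge = 45.5 − 35.5 = 10.
Deadweight loss = ½ × 5.7143 × 10 = €28.57 thousand.

€28.57 thousand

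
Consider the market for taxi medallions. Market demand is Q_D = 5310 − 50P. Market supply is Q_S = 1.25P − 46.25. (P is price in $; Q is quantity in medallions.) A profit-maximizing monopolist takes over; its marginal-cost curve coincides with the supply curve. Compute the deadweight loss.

$1.66

In inverse form: demand P = 106.2 − 0.02Q, supply P = 37 + 0.8Q.
Competitive equilibrium: 106.2 − 0.02Q = 37 + 0.8Q → Q* = 84.3902, P* = 104.5122.
Marginal revenue: MR = 106.2 − 0.04Q. Set MR = MC: 106.2 − 0.04Q = 37 + 0.8Q → Q_m = 82.381.
Price P_m = 106.2 − 0.02·82.381 = 104.5524; MC(Q_m) = 37 + 0.8·82.381 = 102.9048.
Competitive Q* = 84.3902, so ΔQ = 2.0092; wedge = 104.5524 − 102.9048 = 1.6476.
Deadweight loss = ½ × 2.0092 × 1.6476 = $1.66.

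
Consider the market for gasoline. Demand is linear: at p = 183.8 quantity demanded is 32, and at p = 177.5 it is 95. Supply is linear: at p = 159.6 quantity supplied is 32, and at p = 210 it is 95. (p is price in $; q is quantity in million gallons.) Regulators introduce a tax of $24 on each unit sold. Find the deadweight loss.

$320 million

Demand slope = (177.5 − 183.8)/(95 − 32) = −0.1, so p = 187 − 0.1q.
Supply slope = (210 − 159.6)/(95 − 32) = 0.8, so p = 134 + 0.8q.
Competitive equilibrium: 187 − 0.1q = 134 + 0.8q → q* = 58.8889, p* = 181.1111.
With the tax, the buyer price exceeds the seller price by 24: (187 − 0.1q) − (134 + 0.8q) = 24 → q' = 32.2222.
Δq = 58.8889 − 32.2222 = 26.6667; the wedge equals the tax, 24.
Deadweight loss = ½ × 26.6667 × 24 = $320 million.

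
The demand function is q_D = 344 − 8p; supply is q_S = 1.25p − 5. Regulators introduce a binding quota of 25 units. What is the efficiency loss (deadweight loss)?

In inverse form: demand p = 43 − 0.125q, supply p = 4 + 0.8q.
Competitive equilibrium: 43 − 0.125q = 4 + 0.8q → q* = 42.1622, p* = 37.7297.
At q = 25: demand price = 43 − 0.125·25 = 39.875; supply price = 4 + 0.8·25 = 24.
Δq = 42.1622 − 25 = 17.1622; wedge = 39.875 − 24 = 15.875.
Welfare loss = ½ × 17.1622 × 15.875 = 136.22.

136.22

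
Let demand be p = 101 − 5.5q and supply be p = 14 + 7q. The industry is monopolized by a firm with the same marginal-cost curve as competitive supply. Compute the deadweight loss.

Competitive equilibrium: 101 − 5.5q = 14 + 7q → q* = 6.96, p* = 62.72.
Marginal revenue: MR = 101 − 11q. Set MR = MC: 101 − 11q = 14 + 7q → q_m = 4.8333.
Price p_m = 101 − 5.5·4.8333 = 74.4169; MC(q_m) = 14 + 7·4.8333 = 47.8331.
Competitive q* = 6.96, so Δq = 2.1267; wedge = 74.4169 − 47.8331 = 26.5838.
DWL = ½ × 2.1267 × 26.5838 = 28.27.

28.27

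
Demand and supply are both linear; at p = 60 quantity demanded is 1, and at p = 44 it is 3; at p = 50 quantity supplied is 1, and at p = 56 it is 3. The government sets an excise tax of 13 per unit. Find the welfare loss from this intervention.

7.68

Demand slope = (44 − 60)/(3 − 1) = −8, so p = 68 − 8q.
Supply slope = (56 − 50)/(3 − 1) = 3, so p = 47 + 3q.
Competitive equilibrium: 68 − 8q = 47 + 3q → q* = 1.9091, p* = 52.7273.
With the tax, the buyer price exceeds the seller price by 13: (68 − 8q) − (47 + 3q) = 13 → q' = 0.7273.
Δq = 1.9091 − 0.7273 = 1.1818; the wedge equals the tax, 13.
Welfare loss = ½ × 1.1818 × 13 = 7.68.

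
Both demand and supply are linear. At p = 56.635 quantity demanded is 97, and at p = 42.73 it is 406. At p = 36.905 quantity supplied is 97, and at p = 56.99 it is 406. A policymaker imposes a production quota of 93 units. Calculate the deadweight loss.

1849.22

Demand slope = (42.73 − 56.635)/(406 − 97) = −0.045, so p = 61 − 0.045q.
Supply slope = (56.99 − 36.905)/(406 − 97) = 0.065, so p = 30.6 + 0.065q.
Competitive equilibrium: 61 − 0.045q = 30.6 + 0.065q → q* = 276.3636, p* = 48.5636.
At q = 93: demand price = 61 − 0.045·93 = 56.815; supply price = 30.6 + 0.065·93 = 36.645.
Δq = 276.3636 − 93 = 183.3636; wedge = 56.815 − 36.645 = 20.17.
The triangle = ½ × 183.3636 × 20.17 = 1849.22.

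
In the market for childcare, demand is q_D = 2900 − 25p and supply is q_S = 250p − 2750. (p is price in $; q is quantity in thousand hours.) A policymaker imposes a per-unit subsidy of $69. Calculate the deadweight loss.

$54102.27 thousand

In inverse form: demand p = 116 − 0.04q, supply p = 11 + 0.004q.
Competitive equilibrium: 116 − 0.04q = 11 + 0.004q → q* = 2386.36364, p* = 20.54545.
The subsidy lowers effective supply by 69: p = 0.004q − 58.
New quantity: 116 − 0.04q = 0.004q − 58 → q' = 3954.54545.
Overproduction Δq = 3954.54545 − 2386.36364 = 1568.18181; wedge = subsidy = 69.
Deadweight loss = ½ × 1568.18181 × 69 = $54102.27 thousand.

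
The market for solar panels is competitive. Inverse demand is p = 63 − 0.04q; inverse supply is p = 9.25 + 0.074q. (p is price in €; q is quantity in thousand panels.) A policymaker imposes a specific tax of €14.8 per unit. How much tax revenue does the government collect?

€5056.67 thousand

Competitive equilibrium: 63 − 0.04q = 9.25 + 0.074q → q* = 471.4912, p* = 44.1404.
With the tax, the buyer price exceeds the seller price by 14.8: (63 − 0.04q) − (9.25 + 0.074q) = 14.8 → q' = 341.6667.
Tax revenue = 14.8 × 341.6667 = €5056.67 thousand.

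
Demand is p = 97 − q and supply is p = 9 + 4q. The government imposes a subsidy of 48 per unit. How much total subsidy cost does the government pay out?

1305.60

Competitive equilibrium: 97 − q = 9 + 4q → q* = 17.6, p* = 79.4.
The subsidy lowers effective supply by 48: p = 4q − 39.
New quantity: 97 − q = 4q − 39 → q' = 27.2.
Total subsidy cost = 48 × 27.2 = 1305.60.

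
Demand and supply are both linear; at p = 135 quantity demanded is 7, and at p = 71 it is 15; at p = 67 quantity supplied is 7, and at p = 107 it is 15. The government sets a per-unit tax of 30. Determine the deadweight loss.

Demand slope = (71 − 135)/(15 − 7) = −8, so p = 191 − 8q.
Supply slope = (107 − 67)/(15 − 7) = 5, so p = 32 + 5q.
Competitive equilibrium: 191 − 8q = 32 + 5q → q* = 12.2308, p* = 93.1538.
With the tax, the buyer price exceeds the seller price by 30: (191 − 8q) − (32 + 5q) = 30 → q' = 9.9231.
Δq = 12.2308 − 9.9231 = 2.3077; the wedge equals the tax, 30.
Welfare loss = ½ × 2.3077 × 30 = 34.62.

34.62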